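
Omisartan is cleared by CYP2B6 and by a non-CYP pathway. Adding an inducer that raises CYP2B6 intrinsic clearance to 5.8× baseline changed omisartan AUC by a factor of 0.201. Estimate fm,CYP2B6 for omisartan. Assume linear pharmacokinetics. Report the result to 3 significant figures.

0.828

CL'/CL = 1 / 0.201 = 4.975
5.8·fm + (1 − fm) = 4.975
fm = (4.975 − 1) / (5.8 − 1) = 0.828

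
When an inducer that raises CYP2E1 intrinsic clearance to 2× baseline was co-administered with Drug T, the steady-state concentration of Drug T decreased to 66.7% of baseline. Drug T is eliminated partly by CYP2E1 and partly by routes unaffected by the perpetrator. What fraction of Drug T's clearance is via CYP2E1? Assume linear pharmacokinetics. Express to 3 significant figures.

0.499

CL'/CL = 1 / 0.667 = 1.499
2·fm + (1 − fm) = 1.499
fm = (1.499 − 1) / (2 − 1) = 0.499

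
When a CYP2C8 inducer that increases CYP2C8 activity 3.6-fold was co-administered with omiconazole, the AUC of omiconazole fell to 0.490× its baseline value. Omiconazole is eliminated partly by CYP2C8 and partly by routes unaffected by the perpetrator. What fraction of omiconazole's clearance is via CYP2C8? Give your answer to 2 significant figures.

CL'/CL = 1 / 0.490 = 2.041
3.6·fm + (1 − fm) = 2.041
fm = (2.041 − 1) / (3.6 − 1) = 0.40

0.40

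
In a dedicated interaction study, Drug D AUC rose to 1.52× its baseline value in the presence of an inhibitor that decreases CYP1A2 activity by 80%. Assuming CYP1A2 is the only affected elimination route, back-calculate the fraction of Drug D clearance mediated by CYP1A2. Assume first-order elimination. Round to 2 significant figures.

Let fm be the CYP1A2 fraction. New clearance relative to baseline = fm × 0.2 + (1 − fm).
AUC ratio = 1 / (new CL fraction), so new CL fraction = 1 / 1.52 = 0.6579.
fm × 0.2 + 1 − fm = 0.6579  ⇒  fm × (0.2 − 1) = −0.3421  ⇒  fm = 0.43.

0.43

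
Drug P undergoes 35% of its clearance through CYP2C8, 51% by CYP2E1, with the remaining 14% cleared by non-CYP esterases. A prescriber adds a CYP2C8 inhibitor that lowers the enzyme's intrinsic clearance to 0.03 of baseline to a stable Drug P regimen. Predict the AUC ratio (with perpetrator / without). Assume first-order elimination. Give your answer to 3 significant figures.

1.51

The CYP2C8 pathway (35% of clearance) drops to 0.03× activity: 0.35 × 0.03 = 0.0105.
CYP2E1 (51%) and the residual 14% are unaffected.
New clearance relative to baseline: 0.0105 + 0.51 + 0.14 = 0.6605.
AUC is inversely proportional to clearance, so the fold-change is 1 / 0.6605 = 1.51.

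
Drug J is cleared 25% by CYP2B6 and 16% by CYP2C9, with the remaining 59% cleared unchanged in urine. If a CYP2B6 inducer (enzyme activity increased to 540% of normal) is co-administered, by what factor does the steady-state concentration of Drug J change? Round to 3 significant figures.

0.476

CYP2B6: 0.25 × 5.4 = 1.35
CYP2C9: 0.16 (unchanged)
Other: 0.59 (unchanged)
CL_new/CL_old = 1.35 + 0.16 + 0.59 = 2.1.
Since steady-state concentration ∝ 1/CL, the ratio is 1 / 2.1 = 0.476.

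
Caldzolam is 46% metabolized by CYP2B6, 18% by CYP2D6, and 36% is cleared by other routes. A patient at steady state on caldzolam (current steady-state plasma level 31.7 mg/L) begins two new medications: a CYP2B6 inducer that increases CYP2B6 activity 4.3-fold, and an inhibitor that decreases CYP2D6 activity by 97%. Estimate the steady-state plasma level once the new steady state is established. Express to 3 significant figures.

13.5 mg/L

The CYP2B6 pathway (46% of clearance) is boosted to 4.3× activity: 0.46 × 4.3 = 1.978.
The CYP2D6 pathway (18% of clearance) drops to 0.03× activity: 0.18 × 0.03 = 0.0054.
Non-CYP routes (36%) are unchanged.
New clearance relative to baseline: 1.978 + 0.0054 + 0.36 = 2.3434.
New steady-state plasma level = 31.7 / 2.3434 = 13.5 mg/L (concentration scales inversely with clearance).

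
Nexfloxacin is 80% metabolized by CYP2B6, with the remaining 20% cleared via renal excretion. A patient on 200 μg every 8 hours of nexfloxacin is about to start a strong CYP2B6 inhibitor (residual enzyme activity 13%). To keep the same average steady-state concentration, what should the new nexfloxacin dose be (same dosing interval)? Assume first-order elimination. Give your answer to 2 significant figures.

The CYP2B6 pathway (80% of clearance) drops to 0.13× activity: 0.8 × 0.13 = 0.104.
Non-CYP routes (20%) are unchanged.
Relative clearance = 0.104 + 0.2 = 0.304.
To maintain the same steady-state level, dose must scale with clearance: new dose = 200 × 0.304 = 61 μg.

61 μg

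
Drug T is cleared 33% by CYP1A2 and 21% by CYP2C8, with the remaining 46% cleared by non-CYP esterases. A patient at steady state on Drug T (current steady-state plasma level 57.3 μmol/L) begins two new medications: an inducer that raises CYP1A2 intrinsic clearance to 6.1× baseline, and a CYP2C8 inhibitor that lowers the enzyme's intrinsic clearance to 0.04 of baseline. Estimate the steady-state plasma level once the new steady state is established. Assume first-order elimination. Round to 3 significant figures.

23.1 μmol/L

The CYP1A2 pathway (33% of clearance) increases to 6.1× activity: 0.33 × 6.1 = 2.013.
The CYP2C8 pathway (21% of clearance) falls to 0.04× activity: 0.21 × 0.04 = 0.0084.
Non-CYP routes (46%) are unchanged.
New clearance relative to baseline: 2.013 + 0.0084 + 0.46 = 2.4814.
New steady-state plasma level = 57.3 / 2.4814 = 23.1 μmol/L (concentration scales inversely with clearance).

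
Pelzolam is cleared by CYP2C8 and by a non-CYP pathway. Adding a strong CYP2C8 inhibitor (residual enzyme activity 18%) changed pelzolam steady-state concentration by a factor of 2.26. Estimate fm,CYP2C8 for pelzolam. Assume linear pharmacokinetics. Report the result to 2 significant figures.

0.68

Write x for the fraction cleared via CYP2C8. The observed steady-state concentration change means clearance fell to 1/2.26 = 0.4425 of baseline.
Setting x·0.18 + (1 − x) = 0.4425 and solving: x = (0.4425 − 1)/(0.18 − 1) = 0.68.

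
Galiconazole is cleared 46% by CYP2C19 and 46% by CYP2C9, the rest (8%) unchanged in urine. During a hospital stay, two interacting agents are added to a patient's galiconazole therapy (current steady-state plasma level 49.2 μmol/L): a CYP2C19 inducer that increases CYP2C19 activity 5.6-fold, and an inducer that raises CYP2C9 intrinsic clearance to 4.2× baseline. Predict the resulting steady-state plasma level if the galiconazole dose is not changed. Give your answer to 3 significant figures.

10.7 μmol/L

CYP2C19: 0.46 × 5.6 = 2.576
CYP2C9: 0.46 × 4.2 = 1.932
Other: 0.08 (unchanged)
New clearance relative to baseline: 2.576 + 1.932 + 0.08 = 4.588.
New steady-state plasma level = 49.2 / 4.588 = 10.7 μmol/L (concentration scales inversely with clearance).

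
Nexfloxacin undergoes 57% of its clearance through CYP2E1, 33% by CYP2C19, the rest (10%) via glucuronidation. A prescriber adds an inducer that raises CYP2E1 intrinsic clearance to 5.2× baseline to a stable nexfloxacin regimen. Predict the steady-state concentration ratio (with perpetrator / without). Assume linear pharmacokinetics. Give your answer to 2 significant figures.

0.29

The CYP2E1 pathway (57% of clearance) increases to 5.2× activity: 0.57 × 5.2 = 2.964.
CYP2C19 (33%) and the residual 10% are unaffected.
Relative clearance = 2.964 + 0.33 + 0.1 = 3.394.
Steady-state concentration ratio = CL_old/CL_new = 1 / 3.394 = 0.29.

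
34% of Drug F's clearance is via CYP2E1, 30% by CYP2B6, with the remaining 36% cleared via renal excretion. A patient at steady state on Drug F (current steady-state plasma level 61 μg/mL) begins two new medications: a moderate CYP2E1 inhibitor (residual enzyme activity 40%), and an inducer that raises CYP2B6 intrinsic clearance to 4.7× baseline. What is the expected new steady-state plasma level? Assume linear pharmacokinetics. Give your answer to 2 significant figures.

The CYP2E1 pathway (34% of clearance) falls to 0.4× activity: 0.34 × 0.4 = 0.136.
The CYP2B6 pathway (30% of clearance) rises to 4.7× activity: 0.3 × 4.7 = 1.41.
Non-CYP routes (36%) are unchanged.
Relative clearance = 0.136 + 1.41 + 0.36 = 1.906.
New steady-state plasma level = 61 / 1.906 = 32 μg/mL (concentration scales inversely with clearance).

32 μg/mL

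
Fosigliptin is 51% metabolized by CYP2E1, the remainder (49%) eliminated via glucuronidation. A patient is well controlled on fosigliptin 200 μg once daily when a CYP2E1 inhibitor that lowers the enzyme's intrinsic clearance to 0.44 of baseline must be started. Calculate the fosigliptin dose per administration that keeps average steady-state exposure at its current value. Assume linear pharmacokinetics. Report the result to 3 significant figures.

CYP2E1: 0.51 × 0.44 = 0.2244
Other: 0.49 (unchanged)
CL_new/CL_old = 0.2244 + 0.49 = 0.7144.
Css,avg = (dose rate)/CL, so holding Css fixed requires dose ∝ CL: 200 × 0.7144 = 143 μg.

143 μg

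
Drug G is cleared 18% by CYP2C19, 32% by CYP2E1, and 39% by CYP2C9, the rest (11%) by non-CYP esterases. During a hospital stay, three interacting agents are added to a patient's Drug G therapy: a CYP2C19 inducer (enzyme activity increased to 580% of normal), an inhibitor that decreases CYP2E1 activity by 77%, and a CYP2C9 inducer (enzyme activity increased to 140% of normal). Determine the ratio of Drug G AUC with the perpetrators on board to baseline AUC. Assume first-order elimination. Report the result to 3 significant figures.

0.564

The CYP2C19 pathway (18% of clearance) increases to 5.8× activity: 0.18 × 5.8 = 1.044.
The CYP2E1 pathway (32% of clearance) falls to 0.23× activity: 0.32 × 0.23 = 0.0736.
The CYP2C9 pathway (39% of clearance) rises to 1.4× activity: 0.39 × 1.4 = 0.546.
The remaining 11% of clearance is unaffected.
New clearance relative to baseline: 1.044 + 0.0736 + 0.546 + 0.11 = 1.7736.
Because AUC varies inversely with clearance, the combined effect is 1 / 1.7736 = 0.564.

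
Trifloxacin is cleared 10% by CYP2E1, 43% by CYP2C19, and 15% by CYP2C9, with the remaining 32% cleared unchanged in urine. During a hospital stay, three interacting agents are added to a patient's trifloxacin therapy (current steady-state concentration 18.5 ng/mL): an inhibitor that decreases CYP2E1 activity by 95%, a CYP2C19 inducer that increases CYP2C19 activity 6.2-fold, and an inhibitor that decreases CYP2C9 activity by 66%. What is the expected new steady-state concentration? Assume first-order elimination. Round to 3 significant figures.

6.08 ng/mL

The CYP2E1 pathway (10% of clearance) is reduced to 0.05× activity: 0.1 × 0.05 = 0.005.
The CYP2C19 pathway (43% of clearance) increases to 6.2× activity: 0.43 × 6.2 = 2.666.
The CYP2C9 pathway (15% of clearance) is reduced to 0.34× activity: 0.15 × 0.34 = 0.051.
The remaining 32% of clearance is unaffected.
New clearance relative to baseline: 0.005 + 2.666 + 0.051 + 0.32 = 3.042.
Dividing the baseline by the relative clearance: 18.5 / 3.042 = 6.08 ng/mL.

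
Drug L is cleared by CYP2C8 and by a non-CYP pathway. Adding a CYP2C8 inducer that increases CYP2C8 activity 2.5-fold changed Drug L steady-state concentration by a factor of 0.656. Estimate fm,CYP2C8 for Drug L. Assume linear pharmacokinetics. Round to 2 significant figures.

0.35

CL'/CL = 1 / 0.656 = 1.524
2.5·fm + (1 − fm) = 1.524
fm = (1.524 − 1) / (2.5 − 1) = 0.35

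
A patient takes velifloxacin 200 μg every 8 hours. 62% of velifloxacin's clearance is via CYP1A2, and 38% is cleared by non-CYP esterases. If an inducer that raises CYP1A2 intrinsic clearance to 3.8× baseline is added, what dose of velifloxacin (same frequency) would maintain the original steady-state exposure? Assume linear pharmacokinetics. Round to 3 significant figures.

The CYP1A2 pathway (62% of clearance) is boosted to 3.8× activity: 0.62 × 3.8 = 2.356.
The remaining 38% of clearance is unaffected.
New clearance relative to baseline: 2.356 + 0.38 = 2.736.
Css,avg = (dose rate)/CL, so holding Css fixed requires dose ∝ CL: 200 × 2.736 = 547 μg.

547 μg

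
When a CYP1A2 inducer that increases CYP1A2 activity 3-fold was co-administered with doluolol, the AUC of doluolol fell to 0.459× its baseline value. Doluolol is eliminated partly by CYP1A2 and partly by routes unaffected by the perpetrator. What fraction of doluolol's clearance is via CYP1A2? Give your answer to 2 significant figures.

0.59

CL'/CL = 1 / 0.459 = 2.179
3·fm + (1 − fm) = 2.179
fm = (2.179 − 1) / (3 − 1) = 0.59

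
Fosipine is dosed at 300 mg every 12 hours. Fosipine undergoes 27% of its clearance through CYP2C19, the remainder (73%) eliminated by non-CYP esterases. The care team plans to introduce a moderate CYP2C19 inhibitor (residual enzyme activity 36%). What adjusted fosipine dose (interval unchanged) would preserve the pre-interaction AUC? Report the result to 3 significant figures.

248 mg

CYP2C19: 0.27 × 0.36 = 0.0972
Other: 0.73 (unchanged)
New clearance relative to baseline: 0.0972 + 0.73 = 0.8272.
To maintain the same steady-state level, dose must scale with clearance: new dose = 300 × 0.8272 = 248 mg.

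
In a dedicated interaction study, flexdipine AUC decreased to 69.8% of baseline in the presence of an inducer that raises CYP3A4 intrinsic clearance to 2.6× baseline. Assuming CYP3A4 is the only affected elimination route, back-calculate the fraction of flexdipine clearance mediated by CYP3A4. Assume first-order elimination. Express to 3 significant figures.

0.270

Call the CYP3A4 fraction fm. After the interaction, CL_new/CL_old = fm × 2.6 + (1 − fm).
AUC ratio = 1 / (new CL fraction), so new CL fraction = 1 / 0.698 = 1.433.
fm × 2.6 + 1 − fm = 1.433  ⇒  fm × (2.6 − 1) = 0.4327  ⇒  fm = 0.270.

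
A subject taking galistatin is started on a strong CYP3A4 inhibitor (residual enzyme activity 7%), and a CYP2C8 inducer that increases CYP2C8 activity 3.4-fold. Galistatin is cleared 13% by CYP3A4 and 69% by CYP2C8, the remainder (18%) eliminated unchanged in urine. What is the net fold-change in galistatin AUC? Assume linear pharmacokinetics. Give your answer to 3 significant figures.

0.394

CYP3A4: 0.13 × 0.07 = 0.0091
CYP2C8: 0.69 × 3.4 = 2.346
Other: 0.18 (unchanged)
New clearance relative to baseline: 0.0091 + 2.346 + 0.18 = 2.5351.
AUC ∝ 1/CL: fold-change = 1 / 2.5351 = 0.394.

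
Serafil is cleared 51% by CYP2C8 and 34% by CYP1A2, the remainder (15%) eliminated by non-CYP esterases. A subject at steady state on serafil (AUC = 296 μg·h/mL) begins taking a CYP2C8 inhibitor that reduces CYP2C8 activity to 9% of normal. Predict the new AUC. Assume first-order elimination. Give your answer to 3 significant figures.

552 μg·h/mL

The CYP2C8 pathway (51% of clearance) is reduced to 0.09× activity: 0.51 × 0.09 = 0.0459.
CYP1A2 (34%) and the residual 15% are unaffected.
CL_new/CL_old = 0.0459 + 0.34 + 0.15 = 0.5359.
AUC ∝ 1/CL, so new value = 296 / 0.5359 = 552 μg·h/mL.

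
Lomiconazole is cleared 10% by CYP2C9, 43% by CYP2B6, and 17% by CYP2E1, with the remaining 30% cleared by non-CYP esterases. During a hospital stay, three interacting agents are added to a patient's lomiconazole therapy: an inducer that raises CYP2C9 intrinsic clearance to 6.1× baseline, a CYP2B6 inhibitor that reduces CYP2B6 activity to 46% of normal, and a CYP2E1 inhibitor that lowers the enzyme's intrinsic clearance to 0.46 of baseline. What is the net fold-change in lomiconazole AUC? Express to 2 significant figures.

The CYP2C9 pathway (10% of clearance) increases to 6.1× activity: 0.1 × 6.1 = 0.61.
The CYP2B6 pathway (43% of clearance) drops to 0.46× activity: 0.43 × 0.46 = 0.1978.
The CYP2E1 pathway (17% of clearance) falls to 0.46× activity: 0.17 × 0.46 = 0.0782.
Non-CYP routes (30%) are unchanged.
Relative clearance = 0.61 + 0.1978 + 0.0782 + 0.3 = 1.186.
Because AUC varies inversely with clearance, the combined effect is 1 / 1.186 = 0.84.

0.84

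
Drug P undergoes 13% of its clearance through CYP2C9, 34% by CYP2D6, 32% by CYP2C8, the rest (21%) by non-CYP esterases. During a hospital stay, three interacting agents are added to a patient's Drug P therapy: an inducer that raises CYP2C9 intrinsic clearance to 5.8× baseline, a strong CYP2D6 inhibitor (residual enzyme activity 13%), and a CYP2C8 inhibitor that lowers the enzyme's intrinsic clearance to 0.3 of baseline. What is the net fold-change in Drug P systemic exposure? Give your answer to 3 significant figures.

The CYP2C9 pathway (13% of clearance) is boosted to 5.8× activity: 0.13 × 5.8 = 0.754.
The CYP2D6 pathway (34% of clearance) falls to 0.13× activity: 0.34 × 0.13 = 0.0442.
The CYP2C8 pathway (32% of clearance) is reduced to 0.3× activity: 0.32 × 0.3 = 0.096.
The remaining 21% of clearance is unaffected.
New clearance relative to baseline: 0.754 + 0.0442 + 0.096 + 0.21 = 1.1042.
Because systemic exposure varies inversely with clearance, the combined effect is 1 / 1.1042 = 0.906.

0.906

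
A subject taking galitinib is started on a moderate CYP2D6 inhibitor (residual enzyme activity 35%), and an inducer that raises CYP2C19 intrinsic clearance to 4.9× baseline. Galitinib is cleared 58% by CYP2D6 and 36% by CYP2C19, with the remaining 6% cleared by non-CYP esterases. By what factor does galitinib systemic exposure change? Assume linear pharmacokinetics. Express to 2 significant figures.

The CYP2D6 pathway (58% of clearance) is reduced to 0.35× activity: 0.58 × 0.35 = 0.203.
The CYP2C19 pathway (36% of clearance) rises to 4.9× activity: 0.36 × 4.9 = 1.764.
The remaining 6% of clearance is unaffected.
New clearance relative to baseline: 0.203 + 1.764 + 0.06 = 2.027.
Net systemic exposure ratio = 1 / 2.027 = 0.49.

0.49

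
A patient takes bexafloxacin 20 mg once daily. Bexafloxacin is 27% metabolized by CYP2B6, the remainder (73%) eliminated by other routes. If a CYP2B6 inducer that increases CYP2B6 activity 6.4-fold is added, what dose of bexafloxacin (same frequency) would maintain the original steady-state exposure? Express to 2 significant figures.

The CYP2B6 pathway (27% of clearance) is boosted to 6.4× activity: 0.27 × 6.4 = 1.728.
Non-CYP routes (73%) are unchanged.
New clearance relative to baseline: 1.728 + 0.73 = 2.458.
Css,avg = (dose rate)/CL, so holding Css fixed requires dose ∝ CL: 20 × 2.458 = 49 mg.

49 mg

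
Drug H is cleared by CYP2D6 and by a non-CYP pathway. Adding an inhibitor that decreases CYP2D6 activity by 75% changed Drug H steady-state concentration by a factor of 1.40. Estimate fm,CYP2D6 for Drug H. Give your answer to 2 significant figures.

0.38

Let fm be the CYP2D6 fraction. New clearance relative to baseline = fm × 0.25 + (1 − fm).
Steady-state concentration ratio = 1 / (new CL fraction), so new CL fraction = 1 / 1.40 = 0.7143.
fm × 0.25 + 1 − fm = 0.7143  ⇒  fm × (0.25 − 1) = −0.2857  ⇒  fm = 0.38.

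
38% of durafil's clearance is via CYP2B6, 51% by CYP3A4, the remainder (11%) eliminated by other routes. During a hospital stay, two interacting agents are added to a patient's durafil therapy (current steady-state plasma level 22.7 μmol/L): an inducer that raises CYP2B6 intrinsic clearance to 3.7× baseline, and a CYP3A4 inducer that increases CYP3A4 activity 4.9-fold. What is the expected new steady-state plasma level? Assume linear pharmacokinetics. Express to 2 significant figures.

5.7 μmol/L

The CYP2B6 pathway (38% of clearance) increases to 3.7× activity: 0.38 × 3.7 = 1.406.
The CYP3A4 pathway (51% of clearance) rises to 4.9× activity: 0.51 × 4.9 = 2.499.
The remaining 11% of clearance is unaffected.
Relative clearance = 1.406 + 2.499 + 0.11 = 4.015.
Dividing the baseline by the relative clearance: 22.7 / 4.015 = 5.7 μmol/L.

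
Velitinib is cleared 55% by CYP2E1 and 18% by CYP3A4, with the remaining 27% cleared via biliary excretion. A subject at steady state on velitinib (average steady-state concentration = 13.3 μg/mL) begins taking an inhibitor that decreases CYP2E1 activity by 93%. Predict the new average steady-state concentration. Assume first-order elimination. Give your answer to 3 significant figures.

27.2 μg/mL

The CYP2E1 pathway (55% of clearance) drops to 0.07× activity: 0.55 × 0.07 = 0.0385.
CYP3A4 (18%) and the residual 27% are unaffected.
CL_new/CL_old = 0.0385 + 0.18 + 0.27 = 0.4885.
Average steady-state concentration ∝ 1/CL, so new value = 13.3 / 0.4885 = 27.2 μg/mL.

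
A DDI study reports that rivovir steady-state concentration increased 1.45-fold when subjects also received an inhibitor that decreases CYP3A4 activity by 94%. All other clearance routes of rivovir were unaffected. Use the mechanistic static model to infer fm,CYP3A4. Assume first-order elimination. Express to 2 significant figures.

Write x for the fraction cleared via CYP3A4. The observed steady-state concentration change means clearance fell to 1/1.45 = 0.6897 of baseline.
Only the CYP3A4 route changed, so 0.6897 = x·0.06 + (1 − x), giving x = 0.33.

0.33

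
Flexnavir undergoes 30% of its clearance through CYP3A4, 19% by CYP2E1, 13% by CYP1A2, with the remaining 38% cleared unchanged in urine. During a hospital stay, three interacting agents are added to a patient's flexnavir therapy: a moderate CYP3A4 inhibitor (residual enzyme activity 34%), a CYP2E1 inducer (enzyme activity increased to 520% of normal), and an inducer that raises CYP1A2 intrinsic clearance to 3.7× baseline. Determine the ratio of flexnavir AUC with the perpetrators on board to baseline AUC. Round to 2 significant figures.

0.51

CYP3A4: 0.3 × 0.34 = 0.102
CYP2E1: 0.19 × 5.2 = 0.988
CYP1A2: 0.13 × 3.7 = 0.481
Other: 0.38 (unchanged)
New clearance relative to baseline: 0.102 + 0.988 + 0.481 + 0.38 = 1.951.
Net AUC ratio = 1 / 1.951 = 0.51.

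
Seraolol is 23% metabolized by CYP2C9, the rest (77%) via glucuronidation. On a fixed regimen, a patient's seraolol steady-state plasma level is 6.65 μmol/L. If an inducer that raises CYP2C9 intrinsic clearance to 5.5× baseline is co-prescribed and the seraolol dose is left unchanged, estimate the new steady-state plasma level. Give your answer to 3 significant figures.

The CYP2C9 pathway (23% of clearance) is boosted to 5.5× activity: 0.23 × 5.5 = 1.265.
The remaining 77% of clearance is unaffected.
CL_new/CL_old = 1.265 + 0.77 = 2.035.
New steady-state plasma level = baseline ÷ relative clearance = 6.65 / 2.035 = 3.27 μmol/L.

3.27 μmol/L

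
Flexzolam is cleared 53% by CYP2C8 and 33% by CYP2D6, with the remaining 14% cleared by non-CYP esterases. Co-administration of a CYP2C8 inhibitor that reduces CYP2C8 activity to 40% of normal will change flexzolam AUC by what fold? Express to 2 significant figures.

The CYP2C8 pathway (53% of clearance) drops to 0.4× activity: 0.53 × 0.4 = 0.212.
CYP2D6 (33%) and the residual 14% are unaffected.
CL_new/CL_old = 0.212 + 0.33 + 0.14 = 0.682.
AUC ratio = CL_old/CL_new = 1 / 0.682 = 1.5.

1.5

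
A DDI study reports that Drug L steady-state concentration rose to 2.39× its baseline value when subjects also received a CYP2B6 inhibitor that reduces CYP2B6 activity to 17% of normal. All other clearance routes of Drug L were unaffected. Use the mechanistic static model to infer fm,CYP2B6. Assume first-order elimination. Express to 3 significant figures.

Call the CYP2B6 fraction fm. After the interaction, CL_new/CL_old = fm × 0.17 + (1 − fm).
Steady-state concentration ratio = 1 / (new CL fraction), so new CL fraction = 1 / 2.39 = 0.4184.
fm × 0.17 + 1 − fm = 0.4184  ⇒  fm × (0.17 − 1) = −0.5816  ⇒  fm = 0.701.

0.701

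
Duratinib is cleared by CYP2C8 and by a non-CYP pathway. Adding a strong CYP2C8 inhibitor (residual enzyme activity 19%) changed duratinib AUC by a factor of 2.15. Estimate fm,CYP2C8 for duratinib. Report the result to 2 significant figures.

0.66

Let x = fm,CYP2C8. Because AUC ∝ 1/CL, relative clearance fell to 1/2.15 = 0.4651.
Only the CYP2C8 route changed, so 0.4651 = x·0.19 + (1 − x), giving x = 0.66.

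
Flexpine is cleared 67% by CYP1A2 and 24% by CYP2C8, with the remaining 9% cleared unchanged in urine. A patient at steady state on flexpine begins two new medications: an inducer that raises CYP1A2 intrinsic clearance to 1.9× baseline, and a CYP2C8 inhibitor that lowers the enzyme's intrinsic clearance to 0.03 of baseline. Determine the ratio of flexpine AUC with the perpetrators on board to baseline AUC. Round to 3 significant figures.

0.730

CYP1A2: 0.67 × 1.9 = 1.273
CYP2C8: 0.24 × 0.03 = 0.0072
Other: 0.09 (unchanged)
Relative clearance = 1.273 + 0.0072 + 0.09 = 1.3702.
Because AUC varies inversely with clearance, the combined effect is 1 / 1.3702 = 0.730.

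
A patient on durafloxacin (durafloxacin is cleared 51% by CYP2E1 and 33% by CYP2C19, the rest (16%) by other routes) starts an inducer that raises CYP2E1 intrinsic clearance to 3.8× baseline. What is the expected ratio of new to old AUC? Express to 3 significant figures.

0.412

The CYP2E1 pathway (51% of clearance) is boosted to 3.8× activity: 0.51 × 3.8 = 1.938.
CYP2C19 (33%) and the residual 16% are unaffected.
New clearance relative to baseline: 1.938 + 0.33 + 0.16 = 2.428.
AUC is inversely proportional to clearance, so the fold-change is 1 / 2.428 = 0.412.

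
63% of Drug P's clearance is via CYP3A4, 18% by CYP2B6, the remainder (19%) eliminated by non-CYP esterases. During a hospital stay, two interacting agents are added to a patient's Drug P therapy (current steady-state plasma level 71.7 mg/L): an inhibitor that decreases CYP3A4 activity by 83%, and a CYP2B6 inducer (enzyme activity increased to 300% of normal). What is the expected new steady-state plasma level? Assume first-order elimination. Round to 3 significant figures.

85.7 mg/L

CYP3A4: 0.63 × 0.17 = 0.1071
CYP2B6: 0.18 × 3 = 0.54
Other: 0.19 (unchanged)
New clearance relative to baseline: 0.1071 + 0.54 + 0.19 = 0.8371.
Steady-state plasma level ∝ 1/CL: new value = 71.7 / 0.8371 = 85.7 mg/L.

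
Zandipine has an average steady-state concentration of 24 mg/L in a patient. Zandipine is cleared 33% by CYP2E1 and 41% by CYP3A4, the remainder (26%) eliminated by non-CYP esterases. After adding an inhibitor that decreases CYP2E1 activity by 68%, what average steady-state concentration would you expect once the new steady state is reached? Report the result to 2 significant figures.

The CYP2E1 pathway (33% of clearance) falls to 0.32× activity: 0.33 × 0.32 = 0.1056.
CYP3A4 (41%) and the residual 26% are unaffected.
New clearance relative to baseline: 0.1056 + 0.41 + 0.26 = 0.7756.
Average steady-state concentration ∝ 1/CL, so new value = 24 / 0.7756 = 31 mg/L.

31 mg/L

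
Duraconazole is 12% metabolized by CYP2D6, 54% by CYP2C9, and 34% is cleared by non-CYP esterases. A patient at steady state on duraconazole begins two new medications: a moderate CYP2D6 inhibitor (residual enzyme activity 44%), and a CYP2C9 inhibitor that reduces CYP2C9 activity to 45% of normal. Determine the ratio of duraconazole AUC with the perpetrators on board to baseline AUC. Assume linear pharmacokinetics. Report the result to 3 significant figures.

1.57

The CYP2D6 pathway (12% of clearance) drops to 0.44× activity: 0.12 × 0.44 = 0.0528.
The CYP2C9 pathway (54% of clearance) drops to 0.45× activity: 0.54 × 0.45 = 0.243.
The remaining 34% of clearance is unaffected.
Relative clearance = 0.0528 + 0.243 + 0.34 = 0.6358.
AUC ∝ 1/CL: fold-change = 1 / 0.6358 = 1.57.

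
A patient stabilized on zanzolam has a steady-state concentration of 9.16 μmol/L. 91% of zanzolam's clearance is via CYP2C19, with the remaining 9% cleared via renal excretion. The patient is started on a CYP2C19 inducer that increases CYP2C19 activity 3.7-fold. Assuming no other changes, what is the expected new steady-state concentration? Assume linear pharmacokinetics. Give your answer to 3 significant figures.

The CYP2C19 pathway (91% of clearance) increases to 3.7× activity: 0.91 × 3.7 = 3.367.
The remaining 9% of clearance is unaffected.
Relative clearance = 3.367 + 0.09 = 3.457.
With dosing unchanged, steady-state concentration scales as 1/CL: 9.16 / 3.457 = 2.65 μmol/L.

2.65 μmol/L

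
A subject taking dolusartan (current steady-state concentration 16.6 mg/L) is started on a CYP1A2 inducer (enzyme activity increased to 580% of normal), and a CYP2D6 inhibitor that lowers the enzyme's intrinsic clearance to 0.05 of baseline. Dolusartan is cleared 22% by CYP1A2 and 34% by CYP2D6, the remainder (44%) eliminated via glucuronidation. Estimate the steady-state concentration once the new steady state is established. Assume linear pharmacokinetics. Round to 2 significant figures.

9.6 mg/L

The CYP1A2 pathway (22% of clearance) increases to 5.8× activity: 0.22 × 5.8 = 1.276.
The CYP2D6 pathway (34% of clearance) falls to 0.05× activity: 0.34 × 0.05 = 0.017.
Non-CYP routes (44%) are unchanged.
New clearance relative to baseline: 1.276 + 0.017 + 0.44 = 1.733.
New steady-state concentration = 16.6 / 1.733 = 9.6 mg/L (concentration scales inversely with clearance).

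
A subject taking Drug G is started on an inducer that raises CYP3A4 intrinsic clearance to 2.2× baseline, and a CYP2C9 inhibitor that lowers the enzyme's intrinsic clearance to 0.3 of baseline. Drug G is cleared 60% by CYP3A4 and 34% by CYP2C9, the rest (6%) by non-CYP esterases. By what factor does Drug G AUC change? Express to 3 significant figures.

0.675

CYP3A4: 0.6 × 2.2 = 1.32
CYP2C9: 0.34 × 0.3 = 0.102
Other: 0.06 (unchanged)
New clearance relative to baseline: 1.32 + 0.102 + 0.06 = 1.482.
Because AUC varies inversely with clearance, the combined effect is 1 / 1.482 = 0.675.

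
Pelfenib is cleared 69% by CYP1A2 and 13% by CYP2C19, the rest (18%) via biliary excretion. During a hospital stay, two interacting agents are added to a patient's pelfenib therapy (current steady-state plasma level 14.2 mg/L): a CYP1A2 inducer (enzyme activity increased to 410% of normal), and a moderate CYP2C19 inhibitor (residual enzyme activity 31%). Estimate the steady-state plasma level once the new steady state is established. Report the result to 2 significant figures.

CYP1A2: 0.69 × 4.1 = 2.829
CYP2C19: 0.13 × 0.31 = 0.0403
Other: 0.18 (unchanged)
New clearance relative to baseline: 2.829 + 0.0403 + 0.18 = 3.0493.
New steady-state plasma level = 14.2 / 3.0493 = 4.7 mg/L (concentration scales inversely with clearance).

4.7 mg/L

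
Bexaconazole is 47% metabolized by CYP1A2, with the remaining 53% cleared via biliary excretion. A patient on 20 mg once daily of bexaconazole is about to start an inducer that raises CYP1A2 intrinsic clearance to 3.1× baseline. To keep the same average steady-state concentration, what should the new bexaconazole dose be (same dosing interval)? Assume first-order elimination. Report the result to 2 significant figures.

CYP1A2: 0.47 × 3.1 = 1.457
Other: 0.53 (unchanged)
Relative clearance = 1.457 + 0.53 = 1.987.
Css,avg = (dose rate)/CL, so holding Css fixed requires dose ∝ CL: 20 × 1.987 = 40 mg.

40 mg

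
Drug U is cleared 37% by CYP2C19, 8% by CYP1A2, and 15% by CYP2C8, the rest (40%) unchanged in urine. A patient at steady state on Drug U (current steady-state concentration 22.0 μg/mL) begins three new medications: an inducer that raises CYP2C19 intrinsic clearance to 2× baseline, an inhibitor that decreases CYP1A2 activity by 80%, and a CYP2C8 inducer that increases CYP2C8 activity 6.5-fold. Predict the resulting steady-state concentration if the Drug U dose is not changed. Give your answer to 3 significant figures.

10.3 μg/mL

The CYP2C19 pathway (37% of clearance) increases to 2× activity: 0.37 × 2 = 0.74.
The CYP1A2 pathway (8% of clearance) drops to 0.2× activity: 0.08 × 0.2 = 0.016.
The CYP2C8 pathway (15% of clearance) rises to 6.5× activity: 0.15 × 6.5 = 0.975.
Non-CYP routes (40%) are unchanged.
Relative clearance = 0.74 + 0.016 + 0.975 + 0.4 = 2.131.
New steady-state concentration = 22.0 / 2.131 = 10.3 μg/mL (concentration scales inversely with clearance).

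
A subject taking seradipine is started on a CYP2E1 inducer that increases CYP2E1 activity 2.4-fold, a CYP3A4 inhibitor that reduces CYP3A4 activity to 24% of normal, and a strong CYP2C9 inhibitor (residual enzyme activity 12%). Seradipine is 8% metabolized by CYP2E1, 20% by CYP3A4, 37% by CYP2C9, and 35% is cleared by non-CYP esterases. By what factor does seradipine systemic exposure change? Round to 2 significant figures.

1.6

The CYP2E1 pathway (8% of clearance) is boosted to 2.4× activity: 0.08 × 2.4 = 0.192.
The CYP3A4 pathway (20% of clearance) is reduced to 0.24× activity: 0.2 × 0.24 = 0.048.
The CYP2C9 pathway (37% of clearance) drops to 0.12× activity: 0.37 × 0.12 = 0.0444.
Non-CYP routes (35%) are unchanged.
New clearance relative to baseline: 0.192 + 0.048 + 0.0444 + 0.35 = 0.6344.
Because systemic exposure varies inversely with clearance, the combined effect is 1 / 0.6344 = 1.6.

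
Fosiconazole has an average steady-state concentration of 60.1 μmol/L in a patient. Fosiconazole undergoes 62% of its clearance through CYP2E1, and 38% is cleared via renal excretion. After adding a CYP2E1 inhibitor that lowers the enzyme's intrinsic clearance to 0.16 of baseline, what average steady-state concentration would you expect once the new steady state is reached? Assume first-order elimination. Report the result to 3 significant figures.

125 μmol/L

CYP2E1: 0.62 × 0.16 = 0.0992
Other: 0.38 (unchanged)
CL_new/CL_old = 0.0992 + 0.38 = 0.4792.
Average steady-state concentration ∝ 1/CL, so new value = 60.1 / 0.4792 = 125 μmol/L.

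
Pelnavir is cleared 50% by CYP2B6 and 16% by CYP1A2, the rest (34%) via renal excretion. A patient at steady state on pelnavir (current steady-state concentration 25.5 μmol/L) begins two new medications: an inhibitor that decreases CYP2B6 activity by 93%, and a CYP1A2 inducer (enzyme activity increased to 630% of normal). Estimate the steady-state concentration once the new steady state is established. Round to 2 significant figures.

The CYP2B6 pathway (50% of clearance) drops to 0.07× activity: 0.5 × 0.07 = 0.035.
The CYP1A2 pathway (16% of clearance) increases to 6.3× activity: 0.16 × 6.3 = 1.008.
Non-CYP routes (34%) are unchanged.
CL_new/CL_old = 0.035 + 1.008 + 0.34 = 1.383.
New steady-state concentration = 25.5 / 1.383 = 18 μmol/L (concentration scales inversely with clearance).

18 μmol/L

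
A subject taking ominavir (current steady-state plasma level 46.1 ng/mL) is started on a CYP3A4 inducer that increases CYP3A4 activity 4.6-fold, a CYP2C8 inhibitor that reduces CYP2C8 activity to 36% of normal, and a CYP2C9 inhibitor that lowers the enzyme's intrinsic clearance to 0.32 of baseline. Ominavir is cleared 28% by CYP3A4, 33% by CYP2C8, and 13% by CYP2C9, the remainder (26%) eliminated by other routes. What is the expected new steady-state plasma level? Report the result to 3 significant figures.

The CYP3A4 pathway (28% of clearance) increases to 4.6× activity: 0.28 × 4.6 = 1.288.
The CYP2C8 pathway (33% of clearance) falls to 0.36× activity: 0.33 × 0.36 = 0.1188.
The CYP2C9 pathway (13% of clearance) is reduced to 0.32× activity: 0.13 × 0.32 = 0.0416.
Non-CYP routes (26%) are unchanged.
New clearance relative to baseline: 1.288 + 0.1188 + 0.0416 + 0.26 = 1.7084.
New steady-state plasma level = 46.1 / 1.7084 = 27.0 ng/mL (concentration scales inversely with clearance).

27.0 ng/mL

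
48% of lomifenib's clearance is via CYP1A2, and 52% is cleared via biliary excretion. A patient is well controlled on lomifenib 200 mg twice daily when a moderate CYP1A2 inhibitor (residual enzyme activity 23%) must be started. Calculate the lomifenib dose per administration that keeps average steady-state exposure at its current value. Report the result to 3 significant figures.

126 mg

CYP1A2: 0.48 × 0.23 = 0.1104
Other: 0.52 (unchanged)
New clearance relative to baseline: 0.1104 + 0.52 = 0.6304.
Css,avg = (dose rate)/CL, so holding Css fixed requires dose ∝ CL: 200 × 0.6304 = 126 mg.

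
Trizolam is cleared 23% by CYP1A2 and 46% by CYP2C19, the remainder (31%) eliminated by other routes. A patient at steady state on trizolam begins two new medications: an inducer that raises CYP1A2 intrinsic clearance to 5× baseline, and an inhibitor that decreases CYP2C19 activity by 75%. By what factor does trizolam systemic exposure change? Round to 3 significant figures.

The CYP1A2 pathway (23% of clearance) rises to 5× activity: 0.23 × 5 = 1.15.
The CYP2C19 pathway (46% of clearance) falls to 0.25× activity: 0.46 × 0.25 = 0.115.
The remaining 31% of clearance is unaffected.
New clearance relative to baseline: 1.15 + 0.115 + 0.31 = 1.575.
Net systemic exposure ratio = 1 / 1.575 = 0.635.

0.635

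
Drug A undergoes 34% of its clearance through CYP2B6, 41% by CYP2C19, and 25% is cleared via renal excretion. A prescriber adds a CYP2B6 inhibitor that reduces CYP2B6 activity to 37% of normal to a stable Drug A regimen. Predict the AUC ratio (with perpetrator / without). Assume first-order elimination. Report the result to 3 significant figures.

1.27

The CYP2B6 pathway (34% of clearance) is reduced to 0.37× activity: 0.34 × 0.37 = 0.1258.
CYP2C19 (41%) and the residual 25% are unaffected.
CL_new/CL_old = 0.1258 + 0.41 + 0.25 = 0.7858.
AUC is inversely proportional to clearance, so the fold-change is 1 / 0.7858 = 1.27.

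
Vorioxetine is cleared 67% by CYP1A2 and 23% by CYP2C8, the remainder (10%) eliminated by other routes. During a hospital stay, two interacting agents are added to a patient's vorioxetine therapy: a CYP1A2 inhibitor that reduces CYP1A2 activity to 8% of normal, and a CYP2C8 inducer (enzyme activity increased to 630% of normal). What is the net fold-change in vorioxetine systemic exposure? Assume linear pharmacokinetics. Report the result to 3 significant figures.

0.624

The CYP1A2 pathway (67% of clearance) falls to 0.08× activity: 0.67 × 0.08 = 0.0536.
The CYP2C8 pathway (23% of clearance) increases to 6.3× activity: 0.23 × 6.3 = 1.449.
Non-CYP routes (10%) are unchanged.
CL_new/CL_old = 0.0536 + 1.449 + 0.1 = 1.6026.
Because systemic exposure varies inversely with clearance, the combined effect is 1 / 1.6026 = 0.624.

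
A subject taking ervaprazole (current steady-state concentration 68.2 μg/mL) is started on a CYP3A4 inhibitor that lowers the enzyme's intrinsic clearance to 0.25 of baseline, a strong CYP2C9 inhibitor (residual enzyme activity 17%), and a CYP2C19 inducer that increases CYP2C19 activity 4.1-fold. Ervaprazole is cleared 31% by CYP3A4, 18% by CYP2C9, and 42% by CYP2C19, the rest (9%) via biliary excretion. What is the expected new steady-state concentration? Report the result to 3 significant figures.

The CYP3A4 pathway (31% of clearance) is reduced to 0.25× activity: 0.31 × 0.25 = 0.0775.
The CYP2C9 pathway (18% of clearance) is reduced to 0.17× activity: 0.18 × 0.17 = 0.0306.
The CYP2C19 pathway (42% of clearance) is boosted to 4.1× activity: 0.42 × 4.1 = 1.722.
The remaining 9% of clearance is unaffected.
CL_new/CL_old = 0.0775 + 0.0306 + 1.722 + 0.09 = 1.9201.
Steady-state concentration ∝ 1/CL: new value = 68.2 / 1.9201 = 35.5 μg/mL.

35.5 μg/mL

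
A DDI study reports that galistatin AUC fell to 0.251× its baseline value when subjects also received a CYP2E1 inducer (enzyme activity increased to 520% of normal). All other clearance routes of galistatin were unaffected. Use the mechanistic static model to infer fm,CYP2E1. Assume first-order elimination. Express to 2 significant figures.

0.71

Let x = fm,CYP2E1. Because AUC ∝ 1/CL, relative clearance rose to 1/0.251 = 3.984.
Setting x·5.2 + (1 − x) = 3.984 and solving: x = (3.984 − 1)/(5.2 − 1) = 0.71.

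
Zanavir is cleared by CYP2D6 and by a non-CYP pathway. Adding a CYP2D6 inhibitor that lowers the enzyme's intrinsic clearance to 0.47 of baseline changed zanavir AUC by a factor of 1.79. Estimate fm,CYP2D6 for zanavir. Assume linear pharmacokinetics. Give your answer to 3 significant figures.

0.833

Let fm be the CYP2D6 fraction. New clearance relative to baseline = fm × 0.47 + (1 − fm).
AUC ratio = 1 / (new CL fraction), so new CL fraction = 1 / 1.79 = 0.5587.
fm × 0.47 + 1 − fm = 0.5587  ⇒  fm × (0.47 − 1) = −0.4413  ⇒  fm = 0.833.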